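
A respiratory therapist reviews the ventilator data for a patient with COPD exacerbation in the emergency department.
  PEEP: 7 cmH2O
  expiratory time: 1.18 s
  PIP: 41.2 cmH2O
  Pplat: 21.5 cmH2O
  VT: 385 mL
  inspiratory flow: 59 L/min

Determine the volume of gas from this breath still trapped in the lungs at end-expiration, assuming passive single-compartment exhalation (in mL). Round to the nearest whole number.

Flow: 59 L/min ÷ 60 = 0.9833 L/s.
R = (PIP − Pplat)/V̇ = (41.2 − 21.5) / 0.9833 = 19.7/0.9833 = 20.035 cmH2O·s/L.
C = Vt/(Pplat − PEEP) = 385.0 / (21.5 − 7) = 385.0/14.5 = 26.552 mL/cmH2O.
τ = R × C = 20.035 × 0.02655 L/cmH2O = 0.5319 s.
Fraction remaining = e^(−Te/τ) = e^(−1.18/0.5319) = 0.1088.
Trapped volume = 385.0 × 0.1088 = 41.888 mL.

42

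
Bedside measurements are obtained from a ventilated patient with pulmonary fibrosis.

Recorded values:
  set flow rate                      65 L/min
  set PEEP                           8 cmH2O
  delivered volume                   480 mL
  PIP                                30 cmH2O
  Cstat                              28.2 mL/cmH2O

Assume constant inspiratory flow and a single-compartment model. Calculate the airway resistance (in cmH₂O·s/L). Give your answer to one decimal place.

Flow: 65 L/min ÷ 60 = 1.0833 L/s.
Equation of motion (constant flow): PIP = Vt/C + R·V̇ + PEEP.
R·V̇ = PIP − Vt/C − PEEP = 30 − 480/28.2 − 8 = 30 − 17.021 − 8 = 4.979 cmH2O.
R = 4.979 / 1.0833 = 4.596 cmH2O·s/L.

4.6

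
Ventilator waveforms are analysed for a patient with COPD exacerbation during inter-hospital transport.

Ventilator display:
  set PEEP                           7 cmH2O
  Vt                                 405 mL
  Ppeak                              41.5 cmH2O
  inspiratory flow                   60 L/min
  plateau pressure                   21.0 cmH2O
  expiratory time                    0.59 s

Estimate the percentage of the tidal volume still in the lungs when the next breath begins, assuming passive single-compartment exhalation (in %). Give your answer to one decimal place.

37.0

Flow: 60 L/min ÷ 60 = 1 L/s.
R = (PIP − Pplat)/V̇ = (41.5 − 21.0) / 1 = 20.5/1 = 20.5 cmH2O·s/L.
C = Vt/(Pplat − PEEP) = 405.0 / (21.0 − 7) = 405.0/14.0 = 28.929 mL/cmH2O.
τ = R × C = 20.5 × 0.02893 L/cmH2O = 0.5931 s.
Fraction remaining at end-expiration = e^(−Te/τ) = e^(−0.59/0.5931) = 0.3698 → 36.98%.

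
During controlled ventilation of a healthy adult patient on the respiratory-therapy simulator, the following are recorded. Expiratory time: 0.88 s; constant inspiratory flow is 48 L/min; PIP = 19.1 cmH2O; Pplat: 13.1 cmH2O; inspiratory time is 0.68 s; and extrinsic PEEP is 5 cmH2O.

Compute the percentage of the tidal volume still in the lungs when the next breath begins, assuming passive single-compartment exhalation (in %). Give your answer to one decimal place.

17.4

Flow: 48 L/min ÷ 60 = 0.8 L/s.
Vt = flow × Ti = 0.8 L/s × 0.68 s × 1000 mL/L = 544.0 mL.
R = (PIP − Pplat)/V̇ = (19.1 − 13.1) / 0.8 = 6.0/0.8 = 7.5 cmH2O·s/L.
C = Vt/(Pplat − PEEP) = 544.0 / (13.1 − 5) = 544.0/8.1 = 67.16 mL/cmH2O.
τ = R × C = 7.5 × 0.06716 L/cmH2O = 0.5037 s.
Fraction remaining at end-expiration = e^(−Te/τ) = e^(−0.88/0.5037) = 0.1743 → 17.43%.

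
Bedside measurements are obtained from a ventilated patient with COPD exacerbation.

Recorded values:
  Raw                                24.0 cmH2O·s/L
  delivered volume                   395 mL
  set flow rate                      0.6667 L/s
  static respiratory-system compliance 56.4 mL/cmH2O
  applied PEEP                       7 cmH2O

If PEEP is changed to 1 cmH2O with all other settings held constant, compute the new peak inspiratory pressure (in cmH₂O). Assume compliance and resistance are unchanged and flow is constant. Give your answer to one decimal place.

PIP = Vt/C + R·V̇ + PEEP (constant-flow equation of motion).
Only the baseline term changes: ΔPIP = ΔPEEP = 1 − 7 = -6.0 cmH2O.
Original PIP = 395/56.4 + 24.0×0.6667 + 7 = 30.004 cmH2O; new PIP = 30.004 + (-6.0) = 24.004 cmH2O.

24.0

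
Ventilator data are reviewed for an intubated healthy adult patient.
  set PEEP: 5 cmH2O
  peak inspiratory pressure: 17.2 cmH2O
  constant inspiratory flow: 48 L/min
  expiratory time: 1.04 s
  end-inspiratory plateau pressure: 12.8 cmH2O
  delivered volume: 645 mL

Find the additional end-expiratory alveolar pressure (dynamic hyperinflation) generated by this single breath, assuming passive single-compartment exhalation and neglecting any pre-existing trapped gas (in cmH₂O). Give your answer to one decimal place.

Flow: 48 L/min ÷ 60 = 0.8 L/s.
R = (PIP − Pplat)/V̇ = (17.2 − 12.8) / 0.8 = 4.4/0.8 = 5.5 cmH2O·s/L.
C = Vt/(Pplat − PEEP) = 645.0 / (12.8 − 5) = 645.0/7.8 = 82.692 mL/cmH2O.
τ = R × C = 5.5 × 0.08269 L/cmH2O = 0.4548 s.
Fraction remaining = e^(−Te/τ) = e^(−1.04/0.4548) = 0.1016; trapped volume = 645.0 × 0.1016 = 65.532 mL.
Additional alveolar pressure from trapping ≈ V_trapped / C = 65.532 / 82.692 = 0.7925 cmH2O.

0.8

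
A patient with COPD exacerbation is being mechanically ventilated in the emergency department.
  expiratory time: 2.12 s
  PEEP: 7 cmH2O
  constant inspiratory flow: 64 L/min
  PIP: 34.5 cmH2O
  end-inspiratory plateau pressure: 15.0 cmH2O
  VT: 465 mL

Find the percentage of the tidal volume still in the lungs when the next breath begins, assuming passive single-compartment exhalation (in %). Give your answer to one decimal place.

13.6

Flow: 64 L/min ÷ 60 = 1.0667 L/s.
R = (PIP − Pplat)/V̇ = (34.5 − 15.0) / 1.0667 = 19.5/1.0667 = 18.281 cmH2O·s/L.
C = Vt/(Pplat − PEEP) = 465.0 / (15.0 − 7) = 465.0/8.0 = 58.125 mL/cmH2O.
τ = R × C = 18.281 × 0.05813 L/cmH2O = 1.063 s.
Fraction remaining at end-expiration = e^(−Te/τ) = e^(−2.12/1.063) = 0.1361 → 13.61%.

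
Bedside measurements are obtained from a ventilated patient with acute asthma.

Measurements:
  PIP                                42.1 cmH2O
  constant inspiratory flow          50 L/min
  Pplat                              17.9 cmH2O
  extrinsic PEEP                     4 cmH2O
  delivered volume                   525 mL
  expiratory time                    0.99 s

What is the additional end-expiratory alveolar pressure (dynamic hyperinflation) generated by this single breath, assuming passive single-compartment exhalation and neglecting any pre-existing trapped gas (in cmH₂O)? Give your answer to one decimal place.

Flow: 50 L/min ÷ 60 = 0.8333 L/s.
R = (PIP − Pplat)/V̇ = (42.1 − 17.9) / 0.8333 = 24.2/0.8333 = 29.041 cmH2O·s/L.
C = Vt/(Pplat − PEEP) = 525.0 / (17.9 − 4) = 525.0/13.9 = 37.77 mL/cmH2O.
τ = R × C = 29.041 × 0.03777 L/cmH2O = 1.097 s.
Fraction remaining = e^(−Te/τ) = e^(−0.99/1.097) = 0.4056; trapped volume = 525.0 × 0.4056 = 212.94 mL.
Additional alveolar pressure from trapping ≈ V_trapped / C = 212.94 / 37.77 = 5.638 cmH2O.

5.6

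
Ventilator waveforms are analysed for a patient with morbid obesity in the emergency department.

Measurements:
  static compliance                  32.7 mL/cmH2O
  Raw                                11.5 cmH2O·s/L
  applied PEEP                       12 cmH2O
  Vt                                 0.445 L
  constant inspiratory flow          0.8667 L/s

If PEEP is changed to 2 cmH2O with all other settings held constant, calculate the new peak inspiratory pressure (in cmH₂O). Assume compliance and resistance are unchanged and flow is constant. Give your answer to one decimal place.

PIP = Vt/C + R·V̇ + PEEP (constant-flow equation of motion).
Only the baseline term changes: ΔPIP = ΔPEEP = 2 − 12 = -10.0 cmH2O.
Original PIP = 445/32.7 + 11.5×0.8667 + 12 = 35.576 cmH2O; new PIP = 35.576 + (-10.0) = 25.576 cmH2O.

25.6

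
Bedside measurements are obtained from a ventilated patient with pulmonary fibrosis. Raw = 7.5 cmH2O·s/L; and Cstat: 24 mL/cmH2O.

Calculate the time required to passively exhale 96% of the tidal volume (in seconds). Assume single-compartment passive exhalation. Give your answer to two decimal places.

τ = R × C = 7.5 × 24 mL/cmH2O = 7.5 × 0.024 L/cmH2O = 0.18 s.
Exhaled fraction f = 1 − e^(−t/τ) → t = −τ·ln(1 − f) = −0.18·ln(0.04) = 0.5794 s.

0.58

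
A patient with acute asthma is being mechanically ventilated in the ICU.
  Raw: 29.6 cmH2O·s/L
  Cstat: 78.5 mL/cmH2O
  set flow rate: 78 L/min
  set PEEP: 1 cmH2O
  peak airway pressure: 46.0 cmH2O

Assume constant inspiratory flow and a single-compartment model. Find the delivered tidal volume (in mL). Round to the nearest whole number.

Flow: 78 L/min ÷ 60 = 1.3 L/s.
Equation of motion (constant flow): PIP = Vt/C + R·V̇ + PEEP.
Vt/C = PIP − R·V̇ − PEEP = 46.0 − 38.48 − 1 = 6.52 cmH2O.
Vt = C × 6.52 = 78.5 × 6.52 = 511.82 mL.

512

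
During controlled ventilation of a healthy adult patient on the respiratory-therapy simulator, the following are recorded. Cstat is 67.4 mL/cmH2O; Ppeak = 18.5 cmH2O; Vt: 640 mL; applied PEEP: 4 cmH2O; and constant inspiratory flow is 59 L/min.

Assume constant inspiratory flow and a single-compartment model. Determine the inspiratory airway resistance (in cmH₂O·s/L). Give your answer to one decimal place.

5.1

Flow: 59 L/min ÷ 60 = 0.9833 L/s.
Equation of motion (constant flow): PIP = Vt/C + R·V̇ + PEEP.
R·V̇ = PIP − Vt/C − PEEP = 18.5 − 640/67.4 − 4 = 18.5 − 9.496 − 4 = 5.004 cmH2O.
R = 5.004 / 0.9833 = 5.089 cmH2O·s/L.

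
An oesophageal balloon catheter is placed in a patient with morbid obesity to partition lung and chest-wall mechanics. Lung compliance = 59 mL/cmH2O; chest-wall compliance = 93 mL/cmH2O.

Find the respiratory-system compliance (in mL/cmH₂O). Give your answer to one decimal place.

36.1

Lung and chest wall are elastances in series: 1/Crs = 1/CL + 1/Ccw.
1/Crs = 1/59 + 1/93 = 0.0277.
Crs = 36.101 mL/cmH2O.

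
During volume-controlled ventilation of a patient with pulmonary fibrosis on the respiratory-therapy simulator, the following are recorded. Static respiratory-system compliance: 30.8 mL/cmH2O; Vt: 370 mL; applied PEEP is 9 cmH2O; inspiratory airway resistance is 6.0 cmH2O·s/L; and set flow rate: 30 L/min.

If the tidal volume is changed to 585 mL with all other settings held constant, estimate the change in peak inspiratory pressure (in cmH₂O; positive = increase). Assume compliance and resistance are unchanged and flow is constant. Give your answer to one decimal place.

7.0

PIP = Vt/C + R·V̇ + PEEP (constant-flow equation of motion).
Only the elastic term changes: ΔPIP = ΔVt / C = (585 − 370) / 30.8 = 6.981 cmH2O.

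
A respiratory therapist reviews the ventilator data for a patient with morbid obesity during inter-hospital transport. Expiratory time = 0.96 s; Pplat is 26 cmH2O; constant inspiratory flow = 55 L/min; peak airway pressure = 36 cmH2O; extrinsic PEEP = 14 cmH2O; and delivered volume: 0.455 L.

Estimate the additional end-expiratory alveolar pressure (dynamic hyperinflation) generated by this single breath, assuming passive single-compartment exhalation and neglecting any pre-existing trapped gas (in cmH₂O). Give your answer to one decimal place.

1.2

Flow: 55 L/min ÷ 60 = 0.9167 L/s.
R = (PIP − Pplat)/V̇ = (36 − 26) / 0.9167 = 10.0/0.9167 = 10.909 cmH2O·s/L.
C = Vt/(Pplat − PEEP) = 455.0 / (26 − 14) = 455.0/12.0 = 37.917 mL/cmH2O.
τ = R × C = 10.909 × 0.03792 L/cmH2O = 0.4137 s.
Fraction remaining = e^(−Te/τ) = e^(−0.96/0.4137) = 0.09822; trapped volume = 455.0 × 0.09822 = 44.69 mL.
Additional alveolar pressure from trapping ≈ V_trapped / C = 44.69 / 37.917 = 1.179 cmH2O.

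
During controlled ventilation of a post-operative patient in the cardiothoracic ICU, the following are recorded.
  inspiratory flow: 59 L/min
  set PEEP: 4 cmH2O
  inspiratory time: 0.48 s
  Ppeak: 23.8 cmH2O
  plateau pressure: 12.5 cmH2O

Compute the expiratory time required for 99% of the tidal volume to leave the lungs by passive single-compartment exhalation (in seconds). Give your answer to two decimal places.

2.94

Flow: 59 L/min ÷ 60 = 0.9833 L/s.
Vt = flow × Ti = 0.9833 L/s × 0.48 s × 1000 mL/L = 471.98 mL.
R = (PIP − Pplat)/V̇ = (23.8 − 12.5) / 0.9833 = 11.3/0.9833 = 11.492 cmH2O·s/L.
C = Vt/(Pplat − PEEP) = 471.98 / (12.5 − 4) = 471.98/8.5 = 55.527 mL/cmH2O.
τ = R × C = 11.492 × 0.05553 L/cmH2O = 0.6382 s.
t = −τ·ln(1 − 0.99) = −0.6382·ln(0.01) = 2.939 s.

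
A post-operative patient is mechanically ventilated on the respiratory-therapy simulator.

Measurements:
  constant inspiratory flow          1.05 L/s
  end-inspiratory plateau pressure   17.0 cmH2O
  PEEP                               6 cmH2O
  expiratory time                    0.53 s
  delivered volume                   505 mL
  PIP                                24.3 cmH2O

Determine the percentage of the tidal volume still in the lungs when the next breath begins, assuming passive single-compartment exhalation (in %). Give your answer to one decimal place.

19.0

R = (PIP − Pplat)/V̇ = (24.3 − 17.0) / 1.05 = 7.3/1.05 = 6.952 cmH2O·s/L.
C = Vt/(Pplat − PEEP) = 505.0 / (17.0 − 6) = 505.0/11.0 = 45.909 mL/cmH2O.
τ = R × C = 6.952 × 0.04591 L/cmH2O = 0.3192 s.
Fraction remaining at end-expiration = e^(−Te/τ) = e^(−0.53/0.3192) = 0.1901 → 19.01%.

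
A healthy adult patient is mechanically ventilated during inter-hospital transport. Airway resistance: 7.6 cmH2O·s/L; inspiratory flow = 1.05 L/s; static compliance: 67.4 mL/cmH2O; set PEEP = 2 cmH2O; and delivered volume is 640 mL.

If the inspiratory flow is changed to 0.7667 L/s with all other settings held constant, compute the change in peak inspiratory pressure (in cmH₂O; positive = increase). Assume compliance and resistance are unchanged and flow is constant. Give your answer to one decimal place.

-2.2

PIP = Vt/C + R·V̇ + PEEP (constant-flow equation of motion).
Only the resistive term changes: ΔPIP = R × ΔV̇ = 7.6 × (0.7667 − 1.05) = 7.6 × -0.2833 = -2.153 cmH2O.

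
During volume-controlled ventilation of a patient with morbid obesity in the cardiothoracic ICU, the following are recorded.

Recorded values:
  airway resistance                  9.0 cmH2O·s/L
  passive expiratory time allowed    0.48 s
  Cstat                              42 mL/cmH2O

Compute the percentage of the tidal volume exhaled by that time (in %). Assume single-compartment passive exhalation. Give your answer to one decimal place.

τ = R × C = 9.0 × 42 mL/cmH2O = 9.0 × 0.042 L/cmH2O = 0.378 s.
Passive exhalation: V(t)/V₀ = e^(−t/τ) = e^(−0.48/0.378) = 0.2809.
Fraction exhaled = 1 − 0.2809 = 0.7191 → 71.91%.

71.9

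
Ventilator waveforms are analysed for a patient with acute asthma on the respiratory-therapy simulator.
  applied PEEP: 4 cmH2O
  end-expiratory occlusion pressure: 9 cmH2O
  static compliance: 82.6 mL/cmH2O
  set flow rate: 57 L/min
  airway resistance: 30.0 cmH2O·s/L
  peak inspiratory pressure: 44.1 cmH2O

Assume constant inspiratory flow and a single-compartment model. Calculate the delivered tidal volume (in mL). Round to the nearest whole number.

Flow: 57 L/min ÷ 60 = 0.95 L/s.
Total PEEP = 9 cmH2O (set 4 + intrinsic 5); this is the baseline alveolar pressure.
Equation of motion (constant flow): PIP = Vt/C + R·V̇ + PEEP.
Vt/C = PIP − R·V̇ − PEEP = 44.1 − 28.5 − 9 = 6.6 cmH2O.
Vt = C × 6.6 = 82.6 × 6.6 = 545.16 mL.

545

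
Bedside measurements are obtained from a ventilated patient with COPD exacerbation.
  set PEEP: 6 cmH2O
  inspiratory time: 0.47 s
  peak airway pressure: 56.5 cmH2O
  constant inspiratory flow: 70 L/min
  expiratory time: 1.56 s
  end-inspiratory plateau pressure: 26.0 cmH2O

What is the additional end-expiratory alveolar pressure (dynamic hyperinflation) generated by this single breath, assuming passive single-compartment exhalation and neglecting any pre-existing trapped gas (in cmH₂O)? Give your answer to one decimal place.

2.3

Flow: 70 L/min ÷ 60 = 1.1667 L/s.
Vt = flow × Ti = 1.1667 L/s × 0.47 s × 1000 mL/L = 548.35 mL.
R = (PIP − Pplat)/V̇ = (56.5 − 26.0) / 1.1667 = 30.5/1.1667 = 26.142 cmH2O·s/L.
C = Vt/(Pplat − PEEP) = 548.35 / (26.0 − 6) = 548.35/20.0 = 27.418 mL/cmH2O.
τ = R × C = 26.142 × 0.02742 L/cmH2O = 0.7168 s.
Fraction remaining = e^(−Te/τ) = e^(−1.56/0.7168) = 0.1135; trapped volume = 548.35 × 0.1135 = 62.238 mL.
Additional alveolar pressure from trapping ≈ V_trapped / C = 62.238 / 27.418 = 2.27 cmH2O.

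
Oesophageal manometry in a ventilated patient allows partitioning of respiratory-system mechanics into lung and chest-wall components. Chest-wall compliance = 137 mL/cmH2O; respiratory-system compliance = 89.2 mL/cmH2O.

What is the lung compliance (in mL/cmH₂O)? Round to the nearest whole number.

1/CL = 1/Crs − 1/Ccw.
1/CL = 1/89.2 − 1/137 = 0.003911.
CL = 255.69 mL/cmH2O.

256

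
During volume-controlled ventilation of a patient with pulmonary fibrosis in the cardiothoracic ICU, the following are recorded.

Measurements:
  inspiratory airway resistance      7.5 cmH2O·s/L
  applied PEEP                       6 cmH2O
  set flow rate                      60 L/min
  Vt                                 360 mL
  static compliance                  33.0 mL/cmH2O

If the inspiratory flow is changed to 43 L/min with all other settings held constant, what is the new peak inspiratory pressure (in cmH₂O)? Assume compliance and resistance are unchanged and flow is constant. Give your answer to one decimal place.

22.3

Flow: 60 L/min ÷ 60 = 1 L/s.
New flow: 43 L/min ÷ 60 = 0.7167 L/s.
PIP = Vt/C + R·V̇ + PEEP (constant-flow equation of motion).
Only the resistive term changes: ΔPIP = R × ΔV̇ = 7.5 × (0.7167 − 1) = 7.5 × -0.2833 = -2.125 cmH2O.
Original PIP = 360/33.0 + 7.5×1 + 6 = 24.409 cmH2O; new PIP = 24.409 + (-2.125) = 22.284 cmH2O.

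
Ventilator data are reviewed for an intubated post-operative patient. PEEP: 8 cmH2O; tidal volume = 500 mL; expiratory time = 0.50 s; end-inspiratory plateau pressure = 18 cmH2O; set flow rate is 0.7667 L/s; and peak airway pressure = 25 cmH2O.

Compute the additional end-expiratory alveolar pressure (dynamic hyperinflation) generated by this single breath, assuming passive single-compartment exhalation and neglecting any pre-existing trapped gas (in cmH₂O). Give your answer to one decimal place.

3.3

R = (PIP − Pplat)/V̇ = (25 − 18) / 0.7667 = 7.0/0.7667 = 9.13 cmH2O·s/L.
C = Vt/(Pplat − PEEP) = 500.0 / (18 − 8) = 500.0/10.0 = 50.0 mL/cmH2O.
τ = R × C = 9.13 × 0.05 L/cmH2O = 0.4565 s.
Fraction remaining = e^(−Te/τ) = e^(−0.50/0.4565) = 0.3344; trapped volume = 500.0 × 0.3344 = 167.2 mL.
Additional alveolar pressure from trapping ≈ V_trapped / C = 167.2 / 50.0 = 3.344 cmH2O.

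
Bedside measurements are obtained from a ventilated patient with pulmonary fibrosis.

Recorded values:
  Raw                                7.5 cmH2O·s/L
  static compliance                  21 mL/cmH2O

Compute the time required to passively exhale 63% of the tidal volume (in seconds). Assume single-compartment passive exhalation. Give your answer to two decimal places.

τ = R × C = 7.5 × 21 mL/cmH2O = 7.5 × 0.021 L/cmH2O = 0.1575 s.
Exhaled fraction f = 1 − e^(−t/τ) → t = −τ·ln(1 − f) = −0.1575·ln(0.37) = 0.1566 s.

0.16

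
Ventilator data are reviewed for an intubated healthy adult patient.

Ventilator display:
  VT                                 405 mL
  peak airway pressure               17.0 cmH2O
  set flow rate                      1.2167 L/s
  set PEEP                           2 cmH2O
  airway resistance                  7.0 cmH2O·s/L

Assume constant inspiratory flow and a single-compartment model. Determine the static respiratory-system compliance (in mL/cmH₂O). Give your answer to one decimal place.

Equation of motion (constant flow): PIP = Vt/C + R·V̇ + PEEP.
Vt/C = PIP − R·V̇ − PEEP = 17.0 − 7.0×1.2167 − 2 = 17.0 − 8.517 − 2 = 6.483 cmH2O.
C = Vt / 6.483 = 405 / 6.483 = 62.471 mL/cmH2O.

62.5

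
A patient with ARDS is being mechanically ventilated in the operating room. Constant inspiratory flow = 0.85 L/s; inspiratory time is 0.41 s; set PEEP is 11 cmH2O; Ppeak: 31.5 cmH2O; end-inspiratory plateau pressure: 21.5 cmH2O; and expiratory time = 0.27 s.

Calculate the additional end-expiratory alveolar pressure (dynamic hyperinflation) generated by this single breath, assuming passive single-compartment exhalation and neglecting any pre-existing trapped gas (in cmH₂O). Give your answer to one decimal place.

5.3

Vt = flow × Ti = 0.85 L/s × 0.41 s × 1000 mL/L = 348.5 mL.
R = (PIP − Pplat)/V̇ = (31.5 − 21.5) / 0.85 = 10.0/0.85 = 11.765 cmH2O·s/L.
C = Vt/(Pplat − PEEP) = 348.5 / (21.5 − 11) = 348.5/10.5 = 33.19 mL/cmH2O.
τ = R × C = 11.765 × 0.03319 L/cmH2O = 0.3905 s.
Fraction remaining = e^(−Te/τ) = e^(−0.27/0.3905) = 0.5009; trapped volume = 348.5 × 0.5009 = 174.56 mL.
Additional alveolar pressure from trapping ≈ V_trapped / C = 174.56 / 33.19 = 5.259 cmH2O.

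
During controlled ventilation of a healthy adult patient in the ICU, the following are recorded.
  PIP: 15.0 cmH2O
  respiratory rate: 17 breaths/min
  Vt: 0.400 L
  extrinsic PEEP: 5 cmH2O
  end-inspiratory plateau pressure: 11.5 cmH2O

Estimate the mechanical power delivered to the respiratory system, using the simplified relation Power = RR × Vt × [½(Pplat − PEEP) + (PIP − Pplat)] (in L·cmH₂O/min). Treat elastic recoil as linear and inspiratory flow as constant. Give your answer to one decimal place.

Per-breath work = Vt × [½(Pplat−PEEP) + (PIP−Pplat)] = 0.400 × [0.5×6.5 + 3.5] = 0.400 × 6.75 = 2.7 L·cmH2O.
Power = 17 × 2.7 = 45.9 L·cmH2O/min.

45.9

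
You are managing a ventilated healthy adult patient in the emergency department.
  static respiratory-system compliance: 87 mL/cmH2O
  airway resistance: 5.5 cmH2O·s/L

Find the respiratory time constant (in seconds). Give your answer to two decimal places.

0.48

τ = R × C = 5.5 × 87 mL/cmH2O = 5.5 × 0.087 L/cmH2O = 0.4785 s.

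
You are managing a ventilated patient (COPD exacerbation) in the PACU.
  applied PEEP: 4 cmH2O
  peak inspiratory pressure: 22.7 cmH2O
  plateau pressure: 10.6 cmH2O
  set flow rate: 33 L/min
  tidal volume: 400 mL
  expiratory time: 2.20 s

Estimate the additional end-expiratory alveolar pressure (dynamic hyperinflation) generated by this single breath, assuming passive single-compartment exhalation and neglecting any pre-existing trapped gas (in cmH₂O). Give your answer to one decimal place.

Flow: 33 L/min ÷ 60 = 0.55 L/s.
R = (PIP − Pplat)/V̇ = (22.7 − 10.6) / 0.55 = 12.1/0.55 = 22.0 cmH2O·s/L.
C = Vt/(Pplat − PEEP) = 400.0 / (10.6 − 4) = 400.0/6.6 = 60.606 mL/cmH2O.
τ = R × C = 22.0 × 0.06061 L/cmH2O = 1.333 s.
Fraction remaining = e^(−Te/τ) = e^(−2.20/1.333) = 0.192; trapped volume = 400.0 × 0.192 = 76.8 mL.
Additional alveolar pressure from trapping ≈ V_trapped / C = 76.8 / 60.606 = 1.267 cmH2O.

1.3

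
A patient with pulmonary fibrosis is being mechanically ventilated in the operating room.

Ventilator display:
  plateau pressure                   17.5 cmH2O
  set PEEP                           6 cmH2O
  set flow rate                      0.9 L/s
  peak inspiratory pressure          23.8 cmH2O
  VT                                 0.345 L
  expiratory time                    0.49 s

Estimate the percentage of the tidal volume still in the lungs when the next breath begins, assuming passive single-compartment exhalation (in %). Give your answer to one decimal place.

9.7

R = (PIP − Pplat)/V̇ = (23.8 − 17.5) / 0.9 = 6.3/0.9 = 7.0 cmH2O·s/L.
C = Vt/(Pplat − PEEP) = 345.0 / (17.5 − 6) = 345.0/11.5 = 30.0 mL/cmH2O.
τ = R × C = 7.0 × 0.03 L/cmH2O = 0.21 s.
Fraction remaining at end-expiration = e^(−Te/τ) = e^(−0.49/0.21) = 0.09697 → 9.697%.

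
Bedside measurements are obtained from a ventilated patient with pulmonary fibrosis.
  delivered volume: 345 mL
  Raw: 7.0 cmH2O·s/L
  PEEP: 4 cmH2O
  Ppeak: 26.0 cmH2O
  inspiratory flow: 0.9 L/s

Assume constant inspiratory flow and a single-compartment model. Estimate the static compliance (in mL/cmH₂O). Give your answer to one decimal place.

Equation of motion (constant flow): PIP = Vt/C + R·V̇ + PEEP.
Vt/C = PIP − R·V̇ − PEEP = 26.0 − 7.0×0.9 − 4 = 26.0 − 6.3 − 4 = 15.7 cmH2O.
C = Vt / 15.7 = 345 / 15.7 = 21.975 mL/cmH2O.

22.0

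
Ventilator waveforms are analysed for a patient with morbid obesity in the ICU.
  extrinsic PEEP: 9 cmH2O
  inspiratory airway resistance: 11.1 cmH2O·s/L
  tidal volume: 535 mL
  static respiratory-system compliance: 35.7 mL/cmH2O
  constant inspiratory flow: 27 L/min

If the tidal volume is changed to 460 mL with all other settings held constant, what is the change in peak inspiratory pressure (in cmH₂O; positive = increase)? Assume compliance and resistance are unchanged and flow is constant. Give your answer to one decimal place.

PIP = Vt/C + R·V̇ + PEEP (constant-flow equation of motion).
Only the elastic term changes: ΔPIP = ΔVt / C = (460 − 535) / 35.7 = -2.101 cmH2O.

-2.1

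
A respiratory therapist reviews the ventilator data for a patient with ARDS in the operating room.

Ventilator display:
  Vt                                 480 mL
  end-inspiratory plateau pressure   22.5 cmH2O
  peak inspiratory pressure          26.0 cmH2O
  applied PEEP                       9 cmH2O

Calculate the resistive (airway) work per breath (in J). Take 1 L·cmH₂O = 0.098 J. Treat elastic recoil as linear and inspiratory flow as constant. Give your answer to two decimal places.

0.16

With constant inspiratory flow the resistive pressure is constant at PIP − Pplat = 26.0 − 22.5 = 3.5 cmH2O, so resistive work = 3.5 × 0.480 = 1.68 L·cmH2O.
× 0.098 J/(L·cmH2O) → 0.1646 J.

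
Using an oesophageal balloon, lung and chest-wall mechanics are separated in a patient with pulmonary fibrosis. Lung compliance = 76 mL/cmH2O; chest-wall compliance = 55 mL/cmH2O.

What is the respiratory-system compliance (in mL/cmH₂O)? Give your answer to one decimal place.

31.9

Lung and chest wall are elastances in series: 1/Crs = 1/CL + 1/Ccw.
1/Crs = 1/76 + 1/55 = 0.03134.
Crs = 31.908 mL/cmH2O.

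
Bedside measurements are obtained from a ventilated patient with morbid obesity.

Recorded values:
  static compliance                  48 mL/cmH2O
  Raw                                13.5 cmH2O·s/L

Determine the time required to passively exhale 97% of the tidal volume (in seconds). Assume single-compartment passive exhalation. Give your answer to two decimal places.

τ = R × C = 13.5 × 48 mL/cmH2O = 13.5 × 0.048 L/cmH2O = 0.648 s.
Exhaled fraction f = 1 − e^(−t/τ) → t = −τ·ln(1 − f) = −0.648·ln(0.03) = 2.272 s.

2.27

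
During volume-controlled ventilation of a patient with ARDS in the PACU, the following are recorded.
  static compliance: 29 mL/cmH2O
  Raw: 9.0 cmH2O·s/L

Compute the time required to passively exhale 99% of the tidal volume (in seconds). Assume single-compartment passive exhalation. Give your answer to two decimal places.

1.20

τ = R × C = 9.0 × 29 mL/cmH2O = 9.0 × 0.029 L/cmH2O = 0.261 s.
Exhaled fraction f = 1 − e^(−t/τ) → t = −τ·ln(1 − f) = −0.261·ln(0.01) = 1.202 s.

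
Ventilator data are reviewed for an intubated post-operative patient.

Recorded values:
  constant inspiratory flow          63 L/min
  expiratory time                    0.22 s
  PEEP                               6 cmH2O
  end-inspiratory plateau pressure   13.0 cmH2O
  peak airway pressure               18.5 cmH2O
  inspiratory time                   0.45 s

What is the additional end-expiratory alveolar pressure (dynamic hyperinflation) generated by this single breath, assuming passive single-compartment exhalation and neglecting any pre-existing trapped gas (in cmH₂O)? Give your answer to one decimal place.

Flow: 63 L/min ÷ 60 = 1.05 L/s.
Vt = flow × Ti = 1.05 L/s × 0.45 s × 1000 mL/L = 472.5 mL.
R = (PIP − Pplat)/V̇ = (18.5 − 13.0) / 1.05 = 5.5/1.05 = 5.238 cmH2O·s/L.
C = Vt/(Pplat − PEEP) = 472.5 / (13.0 − 6) = 472.5/7.0 = 67.5 mL/cmH2O.
τ = R × C = 5.238 × 0.0675 L/cmH2O = 0.3536 s.
Fraction remaining = e^(−Te/τ) = e^(−0.22/0.3536) = 0.5368; trapped volume = 472.5 × 0.5368 = 253.64 mL.
Additional alveolar pressure from trapping ≈ V_trapped / C = 253.64 / 67.5 = 3.758 cmH2O.

3.8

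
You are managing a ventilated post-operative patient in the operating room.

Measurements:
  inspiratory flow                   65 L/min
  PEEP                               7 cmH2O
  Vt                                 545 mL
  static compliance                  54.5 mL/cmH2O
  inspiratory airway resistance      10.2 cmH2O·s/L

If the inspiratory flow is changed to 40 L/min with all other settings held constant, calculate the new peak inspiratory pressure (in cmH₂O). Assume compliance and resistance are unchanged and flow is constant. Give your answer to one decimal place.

23.8

Flow: 65 L/min ÷ 60 = 1.0833 L/s.
New flow: 40 L/min ÷ 60 = 0.6667 L/s.
PIP = Vt/C + R·V̇ + PEEP (constant-flow equation of motion).
Only the resistive term changes: ΔPIP = R × ΔV̇ = 10.2 × (0.6667 − 1.0833) = 10.2 × -0.4166 = -4.249 cmH2O.
Original PIP = 545/54.5 + 10.2×1.0833 + 7 = 28.05 cmH2O; new PIP = 28.05 + (-4.249) = 23.801 cmH2O.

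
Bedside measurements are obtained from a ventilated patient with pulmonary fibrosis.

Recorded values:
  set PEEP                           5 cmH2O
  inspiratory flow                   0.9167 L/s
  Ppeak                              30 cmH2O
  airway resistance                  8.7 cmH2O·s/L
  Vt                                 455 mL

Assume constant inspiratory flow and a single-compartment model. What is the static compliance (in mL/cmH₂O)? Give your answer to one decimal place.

26.7

Equation of motion (constant flow): PIP = Vt/C + R·V̇ + PEEP.
Vt/C = PIP − R·V̇ − PEEP = 30 − 8.7×0.9167 − 5 = 30 − 7.975 − 5 = 17.025 cmH2O.
C = Vt / 17.025 = 455 / 17.025 = 26.725 mL/cmH2O.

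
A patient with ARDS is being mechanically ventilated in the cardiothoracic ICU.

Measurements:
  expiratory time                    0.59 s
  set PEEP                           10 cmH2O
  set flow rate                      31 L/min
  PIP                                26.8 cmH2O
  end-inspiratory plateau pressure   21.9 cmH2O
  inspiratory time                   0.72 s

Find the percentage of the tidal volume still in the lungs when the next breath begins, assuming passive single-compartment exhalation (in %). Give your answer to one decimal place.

13.7

Flow: 31 L/min ÷ 60 = 0.5167 L/s.
Vt = flow × Ti = 0.5167 L/s × 0.72 s × 1000 mL/L = 372.02 mL.
R = (PIP − Pplat)/V̇ = (26.8 − 21.9) / 0.5167 = 4.9/0.5167 = 9.483 cmH2O·s/L.
C = Vt/(Pplat − PEEP) = 372.02 / (21.9 − 10) = 372.02/11.9 = 31.262 mL/cmH2O.
τ = R × C = 9.483 × 0.03126 L/cmH2O = 0.2964 s.
Fraction remaining at end-expiration = e^(−Te/τ) = e^(−0.59/0.2964) = 0.1366 → 13.66%.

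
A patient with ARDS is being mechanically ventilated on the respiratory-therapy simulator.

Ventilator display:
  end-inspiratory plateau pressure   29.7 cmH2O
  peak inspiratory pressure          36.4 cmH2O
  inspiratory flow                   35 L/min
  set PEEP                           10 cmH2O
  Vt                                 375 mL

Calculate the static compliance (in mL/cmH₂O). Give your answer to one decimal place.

Cstat = Vt / (Pplat − PEEP) = 375 / (29.7 − 10) = 375 / 19.7 = 19.036 mL/cmH2O.

19.0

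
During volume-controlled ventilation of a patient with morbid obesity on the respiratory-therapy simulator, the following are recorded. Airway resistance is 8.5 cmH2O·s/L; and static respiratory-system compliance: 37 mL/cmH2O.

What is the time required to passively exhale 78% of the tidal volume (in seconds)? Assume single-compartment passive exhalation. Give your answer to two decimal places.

0.48

τ = R × C = 8.5 × 37 mL/cmH2O = 8.5 × 0.037 L/cmH2O = 0.3145 s.
Exhaled fraction f = 1 − e^(−t/τ) → t = −τ·ln(1 − f) = −0.3145·ln(0.22) = 0.4762 s.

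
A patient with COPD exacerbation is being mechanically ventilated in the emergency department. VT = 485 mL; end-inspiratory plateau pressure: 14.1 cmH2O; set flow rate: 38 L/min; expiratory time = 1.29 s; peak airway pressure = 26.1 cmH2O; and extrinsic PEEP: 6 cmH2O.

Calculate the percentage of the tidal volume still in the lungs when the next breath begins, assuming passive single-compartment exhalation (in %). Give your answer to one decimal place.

Flow: 38 L/min ÷ 60 = 0.6333 L/s.
R = (PIP − Pplat)/V̇ = (26.1 − 14.1) / 0.6333 = 12.0/0.6333 = 18.948 cmH2O·s/L.
C = Vt/(Pplat − PEEP) = 485.0 / (14.1 − 6) = 485.0/8.1 = 59.877 mL/cmH2O.
τ = R × C = 18.948 × 0.05988 L/cmH2O = 1.135 s.
Fraction remaining at end-expiration = e^(−Te/τ) = e^(−1.29/1.135) = 0.3209 → 32.09%.

32.1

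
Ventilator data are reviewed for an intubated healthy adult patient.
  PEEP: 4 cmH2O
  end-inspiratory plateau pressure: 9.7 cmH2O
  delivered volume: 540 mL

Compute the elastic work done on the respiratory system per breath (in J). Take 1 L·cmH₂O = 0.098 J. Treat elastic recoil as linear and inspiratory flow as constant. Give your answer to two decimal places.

0.15

Elastic work ≈ ½ × (Pplat − PEEP) × Vt = 0.5 × (9.7 − 4) × 0.540 L = 0.5 × 5.7 × 0.540 = 1.539 L·cmH2O.
× 0.098 J/(L·cmH2O) → 0.1508 J.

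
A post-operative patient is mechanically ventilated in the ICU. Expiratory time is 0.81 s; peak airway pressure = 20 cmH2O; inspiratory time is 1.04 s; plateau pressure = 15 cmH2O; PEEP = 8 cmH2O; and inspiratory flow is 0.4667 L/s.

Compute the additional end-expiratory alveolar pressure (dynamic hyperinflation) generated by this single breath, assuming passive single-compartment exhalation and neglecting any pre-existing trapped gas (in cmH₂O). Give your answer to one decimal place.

2.4

Vt = flow × Ti = 0.4667 L/s × 1.04 s × 1000 mL/L = 485.37 mL.
R = (PIP − Pplat)/V̇ = (20 − 15) / 0.4667 = 5.0/0.4667 = 10.714 cmH2O·s/L.
C = Vt/(Pplat − PEEP) = 485.37 / (15 − 8) = 485.37/7.0 = 69.339 mL/cmH2O.
τ = R × C = 10.714 × 0.06934 L/cmH2O = 0.7429 s.
Fraction remaining = e^(−Te/τ) = e^(−0.81/0.7429) = 0.3361; trapped volume = 485.37 × 0.3361 = 163.13 mL.
Additional alveolar pressure from trapping ≈ V_trapped / C = 163.13 / 69.339 = 2.353 cmH2O.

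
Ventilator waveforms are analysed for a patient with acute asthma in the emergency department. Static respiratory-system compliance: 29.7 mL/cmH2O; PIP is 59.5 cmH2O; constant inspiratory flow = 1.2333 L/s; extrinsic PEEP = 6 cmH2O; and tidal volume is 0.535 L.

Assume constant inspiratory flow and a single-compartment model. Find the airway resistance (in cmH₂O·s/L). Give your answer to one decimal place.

Equation of motion (constant flow): PIP = Vt/C + R·V̇ + PEEP.
R·V̇ = PIP − Vt/C − PEEP = 59.5 − 535/29.7 − 6 = 59.5 − 18.013 − 6 = 35.487 cmH2O.
R = 35.487 / 1.2333 = 28.774 cmH2O·s/L.

28.8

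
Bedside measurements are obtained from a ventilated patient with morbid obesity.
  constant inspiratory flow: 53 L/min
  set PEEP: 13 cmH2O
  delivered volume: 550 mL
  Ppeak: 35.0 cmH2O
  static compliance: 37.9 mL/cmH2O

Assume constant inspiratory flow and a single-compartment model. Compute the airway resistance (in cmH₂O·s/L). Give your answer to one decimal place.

Flow: 53 L/min ÷ 60 = 0.8833 L/s.
Equation of motion (constant flow): PIP = Vt/C + R·V̇ + PEEP.
R·V̇ = PIP − Vt/C − PEEP = 35.0 − 550/37.9 − 13 = 35.0 − 14.512 − 13 = 7.488 cmH2O.
R = 7.488 / 0.8833 = 8.477 cmH2O·s/L.

8.5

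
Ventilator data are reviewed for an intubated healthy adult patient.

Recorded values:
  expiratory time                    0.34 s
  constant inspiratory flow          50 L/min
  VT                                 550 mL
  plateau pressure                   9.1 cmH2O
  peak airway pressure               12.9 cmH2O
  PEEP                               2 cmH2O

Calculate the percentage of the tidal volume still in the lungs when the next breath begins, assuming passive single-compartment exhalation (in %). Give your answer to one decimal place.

Flow: 50 L/min ÷ 60 = 0.8333 L/s.
R = (PIP − Pplat)/V̇ = (12.9 − 9.1) / 0.8333 = 3.8/0.8333 = 4.56 cmH2O·s/L.
C = Vt/(Pplat − PEEP) = 550.0 / (9.1 − 2) = 550.0/7.1 = 77.465 mL/cmH2O.
τ = R × C = 4.56 × 0.07747 L/cmH2O = 0.3533 s.
Fraction remaining at end-expiration = e^(−Te/τ) = e^(−0.34/0.3533) = 0.382 → 38.2%.

38.2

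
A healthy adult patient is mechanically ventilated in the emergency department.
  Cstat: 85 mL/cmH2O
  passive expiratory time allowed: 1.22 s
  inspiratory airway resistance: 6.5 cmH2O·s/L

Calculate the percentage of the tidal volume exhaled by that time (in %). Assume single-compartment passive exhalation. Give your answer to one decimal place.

89.0

τ = R × C = 6.5 × 85 mL/cmH2O = 6.5 × 0.085 L/cmH2O = 0.5525 s.
Passive exhalation: V(t)/V₀ = e^(−t/τ) = e^(−1.22/0.5525) = 0.1099.
Fraction exhaled = 1 − 0.1099 = 0.8901 → 89.01%.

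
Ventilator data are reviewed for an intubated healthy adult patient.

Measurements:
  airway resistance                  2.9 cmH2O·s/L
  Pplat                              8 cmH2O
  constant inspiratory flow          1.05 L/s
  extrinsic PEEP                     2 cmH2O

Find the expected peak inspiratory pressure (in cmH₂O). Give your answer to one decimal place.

11.0

PIP = Pplat + Raw × flow = 8 + 2.9 × 1.05 = 8 + 3.045 = 11.045 cmH2O.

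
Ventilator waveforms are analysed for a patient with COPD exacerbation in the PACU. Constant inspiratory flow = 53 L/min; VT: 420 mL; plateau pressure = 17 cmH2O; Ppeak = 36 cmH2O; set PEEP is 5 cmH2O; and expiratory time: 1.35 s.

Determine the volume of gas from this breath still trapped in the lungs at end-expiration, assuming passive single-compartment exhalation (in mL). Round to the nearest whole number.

Flow: 53 L/min ÷ 60 = 0.8833 L/s.
R = (PIP − Pplat)/V̇ = (36 − 17) / 0.8833 = 19.0/0.8833 = 21.51 cmH2O·s/L.
C = Vt/(Pplat − PEEP) = 420.0 / (17 − 5) = 420.0/12.0 = 35.0 mL/cmH2O.
τ = R × C = 21.51 × 0.035 L/cmH2O = 0.7529 s.
Fraction remaining = e^(−Te/τ) = e^(−1.35/0.7529) = 0.1664.
Trapped volume = 420.0 × 0.1664 = 69.888 mL.

70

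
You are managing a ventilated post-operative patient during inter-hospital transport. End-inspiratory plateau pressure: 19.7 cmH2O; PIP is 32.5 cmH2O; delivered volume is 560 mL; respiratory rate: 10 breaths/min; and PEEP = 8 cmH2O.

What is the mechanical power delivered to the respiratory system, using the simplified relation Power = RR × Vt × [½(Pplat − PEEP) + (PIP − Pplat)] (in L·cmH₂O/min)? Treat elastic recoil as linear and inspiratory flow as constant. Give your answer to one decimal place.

104.4

Per-breath work = Vt × [½(Pplat−PEEP) + (PIP−Pplat)] = 0.560 × [0.5×11.7 + 12.8] = 0.560 × 18.65 = 10.444 L·cmH2O.
Power = 10 × 10.444 = 104.44 L·cmH2O/min.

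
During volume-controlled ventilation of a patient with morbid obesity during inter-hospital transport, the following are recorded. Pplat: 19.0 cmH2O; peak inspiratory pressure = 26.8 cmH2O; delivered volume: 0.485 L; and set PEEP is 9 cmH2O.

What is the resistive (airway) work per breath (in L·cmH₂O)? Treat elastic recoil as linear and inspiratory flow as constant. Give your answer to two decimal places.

3.78

With constant inspiratory flow the resistive pressure is constant at PIP − Pplat = 26.8 − 19.0 = 7.8 cmH2O, so resistive work = 7.8 × 0.485 = 3.783 L·cmH2O.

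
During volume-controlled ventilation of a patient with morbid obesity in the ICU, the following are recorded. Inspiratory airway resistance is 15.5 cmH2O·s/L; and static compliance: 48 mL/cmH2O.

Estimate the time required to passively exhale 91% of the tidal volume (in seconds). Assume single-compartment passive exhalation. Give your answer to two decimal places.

1.79

τ = R × C = 15.5 × 48 mL/cmH2O = 15.5 × 0.048 L/cmH2O = 0.744 s.
Exhaled fraction f = 1 − e^(−t/τ) → t = −τ·ln(1 − f) = −0.744·ln(0.09) = 1.792 s.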